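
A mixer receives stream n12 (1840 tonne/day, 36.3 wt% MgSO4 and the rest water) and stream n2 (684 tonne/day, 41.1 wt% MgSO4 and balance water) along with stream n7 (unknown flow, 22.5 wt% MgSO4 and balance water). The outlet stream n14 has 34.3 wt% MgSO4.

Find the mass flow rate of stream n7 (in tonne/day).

Let n7 be the unknown flow. Total out = 2524 + n7.
MgSO4 balance: 949.04 + 0.225·n7 = 0.343·(2524 + n7)
(0.225 − 0.343)·n7 = 0.343×2524 − 949.04 = -83.312
n7 = -83.312 / -0.118 = 706.03 tonne/day

706 tonne/day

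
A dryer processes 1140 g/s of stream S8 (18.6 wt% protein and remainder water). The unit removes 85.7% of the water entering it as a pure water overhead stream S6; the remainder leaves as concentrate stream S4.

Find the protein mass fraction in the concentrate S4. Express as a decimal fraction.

protein is not removed: 1140×0.186 = 212.04 g/s of protein enters S4.
water entering = 1140×0.814 = 927.96 g/s; overhead removed = 0.857×927.96 = 795.26 g/s.
Concentrate = 1140 − 795.26 = 344.74 g/s.
Mass fraction = 212.04/344.74 = 0.615.

0.615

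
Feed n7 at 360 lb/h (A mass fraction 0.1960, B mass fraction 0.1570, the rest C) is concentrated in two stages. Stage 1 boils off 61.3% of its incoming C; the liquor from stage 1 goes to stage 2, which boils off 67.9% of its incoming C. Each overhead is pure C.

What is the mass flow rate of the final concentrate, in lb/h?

C in feed = 360×0.647 = 232.92 lb/h.
After stage 1: C left = (1−0.613)×232.92 = 90.14; stream total = 217.22 lb/h.
After stage 2: C left = (1−0.679)×90.14 = 28.935; final concentrate = 156.01 lb/h.

156 lb/h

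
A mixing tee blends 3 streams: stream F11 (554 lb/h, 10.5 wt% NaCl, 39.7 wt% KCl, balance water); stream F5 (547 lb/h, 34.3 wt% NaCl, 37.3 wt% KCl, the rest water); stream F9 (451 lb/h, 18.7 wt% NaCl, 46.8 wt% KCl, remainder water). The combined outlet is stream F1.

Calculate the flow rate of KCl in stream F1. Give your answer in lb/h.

635 lb/h

KCl out = KCl in = 554×0.397 + 547×0.373 + 451×0.468 = 635.04 lb/h.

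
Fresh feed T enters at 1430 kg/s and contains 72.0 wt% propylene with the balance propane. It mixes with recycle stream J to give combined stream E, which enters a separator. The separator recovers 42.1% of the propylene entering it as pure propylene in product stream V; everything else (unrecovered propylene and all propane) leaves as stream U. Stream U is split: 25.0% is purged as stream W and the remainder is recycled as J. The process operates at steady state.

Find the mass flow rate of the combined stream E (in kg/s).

propane enters only via T and leaves only via the purge: 1430×0.280 = 0.250×(propane in U), and the separator passes all propane, so propane in E = propane in U = 1601.6 kg/s.
propylene in E: m_A = 1430×0.720 + (1−0.250)·(1−0.421)·m_A, so m_A = 1029.6/0.5657 = 1819.9 kg/s.
E = 1819.9 + 1601.6 = 3421.5 kg/s.

3421 kg/s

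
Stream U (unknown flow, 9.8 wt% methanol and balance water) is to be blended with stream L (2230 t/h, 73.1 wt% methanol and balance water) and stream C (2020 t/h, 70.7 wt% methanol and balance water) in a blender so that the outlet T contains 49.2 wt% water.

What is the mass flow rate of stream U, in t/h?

2193 t/h

Let U be the unknown flow. Total out = 4250 + U.
water balance: 1191.7 + 0.902·U = 0.492·(4250 + U)
(0.902 − 0.492)·U = 0.492×4250 − 1191.7 = 899.27
U = 899.27 / 0.410 = 2193.3 t/h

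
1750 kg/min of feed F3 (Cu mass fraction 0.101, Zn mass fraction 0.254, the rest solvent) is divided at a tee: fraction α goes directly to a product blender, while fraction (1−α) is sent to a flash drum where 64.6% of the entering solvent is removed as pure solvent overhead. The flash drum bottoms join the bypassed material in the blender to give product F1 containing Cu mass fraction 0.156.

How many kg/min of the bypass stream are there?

All 1750×0.101 = 176.75 kg/min of Cu reaches F1, so F1 = 176.75/0.156 = 1133 kg/min and vapour = 616.99 kg/min.
The evaporator receives (1−α)·1750 of feed at 0.645 solvent and removes 0.646 of that solvent:
0.646×0.645×(1−α)×1750 = 616.99
(1−α) = 616.99/729.17 = 0.8461;  α = 0.1539.
Bypass flow = 0.1539×1750 = 269.24 kg/min.

269.2 kg/min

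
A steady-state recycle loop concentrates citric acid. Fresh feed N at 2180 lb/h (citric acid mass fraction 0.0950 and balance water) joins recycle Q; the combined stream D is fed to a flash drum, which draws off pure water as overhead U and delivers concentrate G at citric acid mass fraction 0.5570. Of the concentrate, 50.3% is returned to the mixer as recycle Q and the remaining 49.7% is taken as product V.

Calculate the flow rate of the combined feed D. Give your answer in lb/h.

2556 lb/h

Overall citric acid balance (none leaves overhead): citric acid in fresh feed = citric acid in product, i.e. 2180×0.095 = (1−0.503)·G·0.557.
G = 207.1/(0.557×0.497) = 748.12 lb/h.
Recycle Q = 0.503×748.12 = 376.3 lb/h.
Combined feed D = 2180 + 376.3 = 2556.3 lb/h.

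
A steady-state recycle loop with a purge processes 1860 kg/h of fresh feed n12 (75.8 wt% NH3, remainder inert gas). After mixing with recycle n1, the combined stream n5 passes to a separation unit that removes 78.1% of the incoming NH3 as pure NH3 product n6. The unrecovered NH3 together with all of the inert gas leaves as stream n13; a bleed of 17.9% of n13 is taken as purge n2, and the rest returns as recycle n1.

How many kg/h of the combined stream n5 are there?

inert gas enters only via n12 and leaves only via the purge: 1860×0.242 = 0.179×(inert gas in n13), and the separation unit passes all inert gas, so inert gas in n5 = inert gas in n13 = 2514.6 kg/h.
NH3 in n5: m_A = 1860×0.758 + (1−0.179)·(1−0.781)·m_A, so m_A = 1409.9/0.8202 = 1718.9 kg/h.
n5 = 1718.9 + 2514.6 = 4233.6 kg/h.

4234 kg/h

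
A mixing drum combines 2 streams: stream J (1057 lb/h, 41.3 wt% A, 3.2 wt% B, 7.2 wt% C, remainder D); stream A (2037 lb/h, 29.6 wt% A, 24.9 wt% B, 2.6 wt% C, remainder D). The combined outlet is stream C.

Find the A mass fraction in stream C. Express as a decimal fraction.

0.3360

Total flow out = 1057 + 2037 = 3094 lb/h.
A in = 1057×0.413 + 2037×0.296 = 1039.5 lb/h.
A mass fraction in C = 1039.5/3094 = 0.3360.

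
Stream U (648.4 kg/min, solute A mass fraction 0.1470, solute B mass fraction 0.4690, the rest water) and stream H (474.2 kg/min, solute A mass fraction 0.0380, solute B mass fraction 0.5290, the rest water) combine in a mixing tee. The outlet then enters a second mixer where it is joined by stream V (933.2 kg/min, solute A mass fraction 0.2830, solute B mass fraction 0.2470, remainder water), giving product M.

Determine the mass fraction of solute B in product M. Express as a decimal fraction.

Overall, product flow = 2055.8 kg/min.
solute B in = 648.4×0.469 + 474.2×0.529 + 933.2×0.247 = 785.45 kg/min.
solute B fraction in M = 0.3821.

0.3821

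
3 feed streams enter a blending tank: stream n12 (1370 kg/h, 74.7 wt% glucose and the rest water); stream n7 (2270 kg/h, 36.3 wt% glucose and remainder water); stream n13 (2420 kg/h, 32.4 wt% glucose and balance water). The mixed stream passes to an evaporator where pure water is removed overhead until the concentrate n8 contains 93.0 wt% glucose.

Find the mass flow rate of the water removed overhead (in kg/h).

3230 kg/h

glucose entering = 1370×0.747 + 2270×0.363 + 2420×0.324 = 2631.5 kg/h.
All glucose reports to n8, so n8 = 2631.5/0.930 = 2829.5 kg/h.
Total feed = 6060 kg/h; overhead = 6060 − 2829.5 = 3230.5 kg/h.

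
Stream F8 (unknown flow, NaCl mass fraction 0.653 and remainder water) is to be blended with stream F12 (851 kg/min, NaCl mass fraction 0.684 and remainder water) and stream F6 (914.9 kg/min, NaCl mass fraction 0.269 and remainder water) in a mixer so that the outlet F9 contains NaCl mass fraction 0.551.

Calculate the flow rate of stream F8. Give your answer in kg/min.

Let F8 be the unknown flow. Total out = 1765.9 + F8.
NaCl balance: 828.19 + 0.653·F8 = 0.551·(1765.9 + F8)
(0.653 − 0.551)·F8 = 0.551×1765.9 − 828.19 = 144.82
F8 = 144.82 / 0.102 = 1419.8 kg/min

1420 kg/min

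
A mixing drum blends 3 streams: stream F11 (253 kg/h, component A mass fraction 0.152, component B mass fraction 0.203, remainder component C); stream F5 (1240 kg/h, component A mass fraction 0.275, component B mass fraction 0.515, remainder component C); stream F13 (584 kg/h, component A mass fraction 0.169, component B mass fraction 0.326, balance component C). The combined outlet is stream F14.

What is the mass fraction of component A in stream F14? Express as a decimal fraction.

Total flow out = 253 + 1240 + 584 = 2077 kg/h.
component A in = 253×0.152 + 1240×0.275 + 584×0.169 = 478.15 kg/h.
component A mass fraction in F14 = 478.15/2077 = 0.230.

0.230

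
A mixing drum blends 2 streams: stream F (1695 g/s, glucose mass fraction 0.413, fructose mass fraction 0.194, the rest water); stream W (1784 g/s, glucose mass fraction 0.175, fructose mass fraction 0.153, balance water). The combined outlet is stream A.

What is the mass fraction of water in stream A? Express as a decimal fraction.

Total flow out = 1695 + 1784 = 3479 g/s.
water in = 1695×0.393 + 1784×0.672 = 1865 g/s.
water mass fraction in A = 1865/3479 = 0.536.

0.536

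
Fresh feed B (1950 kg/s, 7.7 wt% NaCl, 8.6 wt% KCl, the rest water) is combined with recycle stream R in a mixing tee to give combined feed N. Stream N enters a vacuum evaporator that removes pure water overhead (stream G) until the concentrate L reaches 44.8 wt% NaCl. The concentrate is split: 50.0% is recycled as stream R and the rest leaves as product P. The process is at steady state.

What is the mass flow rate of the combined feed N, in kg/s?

2285 kg/s

Overall NaCl balance (none leaves overhead): NaCl in fresh feed = NaCl in product, i.e. 1950×0.077 = (1−0.500)·L·0.448.
L = 150.15/(0.448×0.500) = 670.31 kg/s.
Recycle R = 0.500×670.31 = 335.16 kg/s.
Combined feed N = 1950 + 335.16 = 2285.2 kg/s.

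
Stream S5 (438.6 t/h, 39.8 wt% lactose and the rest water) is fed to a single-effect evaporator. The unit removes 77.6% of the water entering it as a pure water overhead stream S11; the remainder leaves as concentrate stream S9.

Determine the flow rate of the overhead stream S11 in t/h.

water entering = 438.6×0.602 = 264.04 t/h; overhead removed = 0.776×264.04 = 204.89 t/h.

204.9 t/h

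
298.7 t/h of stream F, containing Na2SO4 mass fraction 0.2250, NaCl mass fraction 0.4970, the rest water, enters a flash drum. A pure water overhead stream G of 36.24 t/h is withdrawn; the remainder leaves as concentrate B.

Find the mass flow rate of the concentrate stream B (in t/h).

Concentrate = 298.7 − 36.24 = 262.46 t/h.

262.5 t/h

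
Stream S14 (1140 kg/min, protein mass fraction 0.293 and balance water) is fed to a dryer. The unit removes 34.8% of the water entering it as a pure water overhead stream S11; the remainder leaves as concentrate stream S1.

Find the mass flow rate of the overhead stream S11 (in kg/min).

280.5 kg/min

water entering = 1140×0.707 = 805.98 kg/min; overhead removed = 0.348×805.98 = 280.48 kg/min.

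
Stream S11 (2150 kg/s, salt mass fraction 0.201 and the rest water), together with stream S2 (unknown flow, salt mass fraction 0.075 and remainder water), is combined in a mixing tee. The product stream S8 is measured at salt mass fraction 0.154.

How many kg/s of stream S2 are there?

Let S2 be the unknown flow. Total out = 2150 + S2.
salt balance: 432.15 + 0.075·S2 = 0.154·(2150 + S2)
(0.075 − 0.154)·S2 = 0.154×2150 − 432.15 = -101.05
S2 = -101.05 / -0.079 = 1279.1 kg/s

1279 kg/s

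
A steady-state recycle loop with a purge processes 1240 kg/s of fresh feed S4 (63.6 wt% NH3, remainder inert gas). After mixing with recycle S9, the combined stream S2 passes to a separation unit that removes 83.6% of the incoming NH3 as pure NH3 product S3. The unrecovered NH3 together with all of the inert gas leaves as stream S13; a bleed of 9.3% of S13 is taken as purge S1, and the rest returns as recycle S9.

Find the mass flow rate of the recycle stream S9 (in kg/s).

inert gas enters only via S4 and leaves only via the purge: 1240×0.364 = 0.093×(inert gas in S13), and the separation unit passes all inert gas, so inert gas in S2 = inert gas in S13 = 4853.3 kg/s.
NH3 in S2: m_A = 1240×0.636 + (1−0.093)·(1−0.836)·m_A, so m_A = 788.64/0.8513 = 926.45 kg/s.
S13 = (1−0.836)×926.45 + 4853.3 = 5005.3 kg/s.
Recycle S9 = (1−0.093)×5005.3 = 4539.8 kg/s.

4540 kg/s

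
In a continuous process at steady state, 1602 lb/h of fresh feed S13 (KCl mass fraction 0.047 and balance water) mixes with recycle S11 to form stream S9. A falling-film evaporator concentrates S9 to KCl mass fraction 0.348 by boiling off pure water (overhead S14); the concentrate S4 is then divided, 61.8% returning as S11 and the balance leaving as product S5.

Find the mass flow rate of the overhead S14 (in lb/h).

1386 lb/h

Overall KCl balance (none leaves overhead): KCl in fresh feed = KCl in product, i.e. 1602×0.047 = (1−0.618)·S4·0.348.
S4 = 75.294/(0.348×0.382) = 566.39 lb/h.
Recycle S11 = 0.618×566.39 = 350.03 lb/h.
Combined feed S9 = 1602 + 350.03 = 1952 lb/h.
Overhead S14 = S9 − S4 = 1952 − 566.39 = 1385.6 lb/h.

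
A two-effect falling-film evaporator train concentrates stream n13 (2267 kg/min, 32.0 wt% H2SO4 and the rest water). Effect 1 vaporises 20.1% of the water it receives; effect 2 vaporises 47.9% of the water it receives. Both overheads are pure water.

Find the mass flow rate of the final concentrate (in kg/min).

water in feed = 2267×0.680 = 1541.6 kg/min.
After stage 1: water left = (1−0.201)×1541.6 = 1231.7; stream total = 1957.1 kg/min.
After stage 2: water left = (1−0.479)×1231.7 = 641.72; final concentrate = 1367.2 kg/min.

1367 kg/min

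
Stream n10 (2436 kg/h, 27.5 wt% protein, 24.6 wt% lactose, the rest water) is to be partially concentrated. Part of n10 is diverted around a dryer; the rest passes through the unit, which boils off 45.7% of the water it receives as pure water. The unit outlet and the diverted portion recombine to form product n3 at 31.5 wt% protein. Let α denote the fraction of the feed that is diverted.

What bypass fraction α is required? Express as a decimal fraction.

All 2436×0.275 = 669.9 kg/h of protein reaches n3, so n3 = 669.9/0.315 = 2126.7 kg/h and vapour = 309.33 kg/h.
The evaporator receives (1−α)·2436 of feed at 0.479 water and removes 0.457 of that water:
0.457×0.479×(1−α)×2436 = 309.33
(1−α) = 309.33/533.25 = 0.5801;  α = 0.4199.

0.420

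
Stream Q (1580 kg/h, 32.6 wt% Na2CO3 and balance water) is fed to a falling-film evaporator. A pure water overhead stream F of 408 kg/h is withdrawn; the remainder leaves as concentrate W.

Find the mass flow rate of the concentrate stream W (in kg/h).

1172 kg/h

Concentrate = 1580 − 408 = 1172 kg/h.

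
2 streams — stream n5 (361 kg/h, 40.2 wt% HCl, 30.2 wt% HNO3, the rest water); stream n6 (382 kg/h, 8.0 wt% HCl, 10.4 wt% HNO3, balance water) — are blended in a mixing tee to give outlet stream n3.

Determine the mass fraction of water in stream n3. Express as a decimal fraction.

Total flow out = 361 + 382 = 743 kg/h.
water in = 361×0.296 + 382×0.816 = 418.57 kg/h.
water mass fraction in n3 = 418.57/743 = 0.563.

0.563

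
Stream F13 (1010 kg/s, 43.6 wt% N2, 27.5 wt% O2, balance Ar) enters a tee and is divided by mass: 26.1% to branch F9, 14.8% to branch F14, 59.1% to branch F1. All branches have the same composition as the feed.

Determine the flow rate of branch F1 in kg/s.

Branch F1 flow = 0.591×1010 = 596.91 kg/s.

596.9 kg/s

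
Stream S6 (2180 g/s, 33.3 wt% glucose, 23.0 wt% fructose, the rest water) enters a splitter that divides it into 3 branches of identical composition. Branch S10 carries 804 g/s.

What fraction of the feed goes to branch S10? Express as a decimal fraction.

Fraction to S10 = 804/2180 = 0.3688.

0.369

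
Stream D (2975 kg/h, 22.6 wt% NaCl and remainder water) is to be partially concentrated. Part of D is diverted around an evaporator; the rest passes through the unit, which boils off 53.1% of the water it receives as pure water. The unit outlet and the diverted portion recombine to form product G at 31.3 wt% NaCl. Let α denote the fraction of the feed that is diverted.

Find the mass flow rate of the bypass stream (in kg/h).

963 kg/h

All 2975×0.226 = 672.35 kg/h of NaCl reaches G, so G = 672.35/0.313 = 2148.1 kg/h and vapour = 826.92 kg/h.
The evaporator receives (1−α)·2975 of feed at 0.774 water and removes 0.531 of that water:
0.531×0.774×(1−α)×2975 = 826.92
(1−α) = 826.92/1222.7 = 0.6763;  α = 0.3237.
Bypass flow = 0.3237×2975 = 963.01 kg/h.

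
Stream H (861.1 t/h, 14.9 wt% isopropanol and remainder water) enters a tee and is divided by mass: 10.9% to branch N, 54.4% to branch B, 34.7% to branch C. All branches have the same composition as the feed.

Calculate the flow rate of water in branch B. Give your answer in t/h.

398.6 t/h

Branch B total = 0.544×861.1 = 468.44 t/h.
water in B = 0.851×468.44 = 398.64 t/h.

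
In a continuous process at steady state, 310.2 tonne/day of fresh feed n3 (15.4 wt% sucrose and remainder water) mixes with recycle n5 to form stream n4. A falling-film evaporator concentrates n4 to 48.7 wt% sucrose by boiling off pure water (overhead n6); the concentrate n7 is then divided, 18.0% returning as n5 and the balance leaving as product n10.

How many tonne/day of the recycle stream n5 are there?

21.53 tonne/day

Overall sucrose balance (none leaves overhead): sucrose in fresh feed = sucrose in product, i.e. 310.2×0.154 = (1−0.180)·n7·0.487.
n7 = 47.771/(0.487×0.820) = 119.62 tonne/day.
Recycle n5 = 0.180×119.62 = 21.532 tonne/day.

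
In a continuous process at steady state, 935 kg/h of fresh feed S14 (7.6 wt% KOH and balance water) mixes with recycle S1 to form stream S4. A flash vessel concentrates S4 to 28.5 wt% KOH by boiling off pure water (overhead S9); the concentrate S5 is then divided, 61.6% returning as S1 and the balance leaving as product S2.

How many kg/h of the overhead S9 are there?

Overall KOH balance (none leaves overhead): KOH in fresh feed = KOH in product, i.e. 935×0.076 = (1−0.616)·S5·0.285.
S5 = 71.06/(0.285×0.384) = 649.31 kg/h.
Recycle S1 = 0.616×649.31 = 399.97 kg/h.
Combined feed S4 = 935 + 399.97 = 1335 kg/h.
Overhead S9 = S4 − S5 = 1335 − 649.31 = 685.67 kg/h.

685.7 kg/h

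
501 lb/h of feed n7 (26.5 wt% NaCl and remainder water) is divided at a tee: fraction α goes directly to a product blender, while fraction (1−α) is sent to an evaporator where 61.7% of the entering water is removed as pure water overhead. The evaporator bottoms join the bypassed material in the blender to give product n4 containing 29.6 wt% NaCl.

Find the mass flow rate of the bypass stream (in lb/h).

385.3 lb/h

All 501×0.265 = 132.77 lb/h of NaCl reaches n4, so n4 = 132.77/0.296 = 448.53 lb/h and vapour = 52.47 lb/h.
The evaporator receives (1−α)·501 of feed at 0.735 water and removes 0.617 of that water:
0.617×0.735×(1−α)×501 = 52.47
(1−α) = 52.47/227.2 = 0.2309;  α = 0.7691.
Bypass flow = 0.7691×501 = 385.3 lb/h.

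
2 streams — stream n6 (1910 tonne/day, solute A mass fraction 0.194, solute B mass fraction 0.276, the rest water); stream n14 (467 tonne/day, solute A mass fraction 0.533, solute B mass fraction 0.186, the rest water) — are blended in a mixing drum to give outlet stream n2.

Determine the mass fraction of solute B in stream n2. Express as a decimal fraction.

Total flow out = 1910 + 467 = 2377 tonne/day.
solute B in = 1910×0.276 + 467×0.186 = 614.02 tonne/day.
solute B mass fraction in n2 = 614.02/2377 = 0.258.

0.258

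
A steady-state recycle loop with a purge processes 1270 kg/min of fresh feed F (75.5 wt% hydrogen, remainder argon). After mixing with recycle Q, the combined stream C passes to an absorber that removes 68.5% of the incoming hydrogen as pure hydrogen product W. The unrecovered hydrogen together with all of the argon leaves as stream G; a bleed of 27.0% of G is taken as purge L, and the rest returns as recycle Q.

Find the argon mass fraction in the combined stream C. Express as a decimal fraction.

0.481

argon enters only via F and leaves only via the purge: 1270×0.245 = 0.270×(argon in G), and the absorber passes all argon, so argon in C = argon in G = 1152.4 kg/min.
hydrogen in C: m_A = 1270×0.755 + (1−0.270)·(1−0.685)·m_A, so m_A = 958.85/0.7701 = 1245.2 kg/min.
C = 1245.2 + 1152.4 = 2397.6 kg/min.
argon fraction in C = 1152.4/2397.6 = 0.481.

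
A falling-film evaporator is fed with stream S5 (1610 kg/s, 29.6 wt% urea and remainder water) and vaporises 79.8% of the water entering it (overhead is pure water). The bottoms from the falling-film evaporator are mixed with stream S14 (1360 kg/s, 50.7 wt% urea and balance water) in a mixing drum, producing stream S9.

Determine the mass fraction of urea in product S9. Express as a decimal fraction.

0.565

Vapour removed = 0.798×0.704×1610 = 904.49 kg/s; concentrate = 705.51 kg/s.
urea reaching the mixer = 476.56 (from concentrate) + 1360×0.507 = 1166.1 kg/s.
Product flow = 705.51 + 1360 = 2065.5 kg/s; urea fraction = 0.565.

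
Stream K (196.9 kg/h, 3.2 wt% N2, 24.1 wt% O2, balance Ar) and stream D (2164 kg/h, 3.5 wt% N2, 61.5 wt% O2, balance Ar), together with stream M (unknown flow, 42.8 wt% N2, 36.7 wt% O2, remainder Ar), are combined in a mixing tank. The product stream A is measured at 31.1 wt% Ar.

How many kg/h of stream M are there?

Let M be the unknown flow. Total out = 2360.9 + M.
Ar balance: 900.55 + 0.205·M = 0.311·(2360.9 + M)
(0.205 − 0.311)·M = 0.311×2360.9 − 900.55 = -166.31
M = -166.31 / -0.106 = 1568.9 kg/h

1569 kg/h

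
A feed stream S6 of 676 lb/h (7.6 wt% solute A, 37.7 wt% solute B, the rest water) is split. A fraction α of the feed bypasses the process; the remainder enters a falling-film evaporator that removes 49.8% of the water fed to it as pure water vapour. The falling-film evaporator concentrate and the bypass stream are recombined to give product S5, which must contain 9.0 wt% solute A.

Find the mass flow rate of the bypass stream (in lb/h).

All 676×0.076 = 51.376 lb/h of solute A reaches S5, so S5 = 51.376/0.090 = 570.84 lb/h and vapour = 105.16 lb/h.
The evaporator receives (1−α)·676 of feed at 0.547 water and removes 0.498 of that water:
0.498×0.547×(1−α)×676 = 105.16
(1−α) = 105.16/184.15 = 0.5710;  α = 0.4290.
Bypass flow = 0.4290×676 = 289.97 lb/h.

290 lb/h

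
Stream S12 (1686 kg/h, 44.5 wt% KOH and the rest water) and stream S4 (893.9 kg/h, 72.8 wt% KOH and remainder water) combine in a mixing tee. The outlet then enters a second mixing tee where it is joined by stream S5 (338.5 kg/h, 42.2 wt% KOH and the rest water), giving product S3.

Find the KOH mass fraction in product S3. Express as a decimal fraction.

0.529

Overall, product flow = 2918.4 kg/h.
KOH in = 1686×0.445 + 893.9×0.728 + 338.5×0.422 = 1543.9 kg/h.
KOH fraction in S3 = 0.529.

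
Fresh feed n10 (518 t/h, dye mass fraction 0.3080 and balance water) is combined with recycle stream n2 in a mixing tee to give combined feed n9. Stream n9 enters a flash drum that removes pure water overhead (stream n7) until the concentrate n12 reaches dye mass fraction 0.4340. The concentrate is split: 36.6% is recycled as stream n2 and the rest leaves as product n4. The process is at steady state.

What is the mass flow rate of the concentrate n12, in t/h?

579.8 t/h

Overall dye balance (none leaves overhead): dye in fresh feed = dye in product, i.e. 518×0.308 = (1−0.366)·n12·0.434.
n12 = 159.54/(0.434×0.634) = 579.83 t/h.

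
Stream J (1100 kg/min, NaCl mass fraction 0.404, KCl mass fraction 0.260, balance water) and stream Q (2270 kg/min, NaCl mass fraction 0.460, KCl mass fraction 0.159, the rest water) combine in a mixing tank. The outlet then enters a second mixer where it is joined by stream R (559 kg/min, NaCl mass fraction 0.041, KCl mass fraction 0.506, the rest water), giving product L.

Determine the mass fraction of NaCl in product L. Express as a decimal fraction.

Overall, product flow = 3929 kg/min.
NaCl in = 1100×0.404 + 2270×0.460 + 559×0.041 = 1511.5 kg/min.
NaCl fraction in L = 0.385.

0.385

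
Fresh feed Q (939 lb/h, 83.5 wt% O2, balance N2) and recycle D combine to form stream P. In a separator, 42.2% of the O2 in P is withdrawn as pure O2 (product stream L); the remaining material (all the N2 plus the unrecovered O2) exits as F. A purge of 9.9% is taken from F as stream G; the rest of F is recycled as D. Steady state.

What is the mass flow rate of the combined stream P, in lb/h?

N2 enters only via Q and leaves only via the purge: 939×0.165 = 0.099×(N2 in F), and the separator passes all N2, so N2 in P = N2 in F = 1565 lb/h.
O2 in P: m_A = 939×0.835 + (1−0.099)·(1−0.422)·m_A, so m_A = 784.06/0.4792 = 1636.1 lb/h.
P = 1636.1 + 1565 = 3201.1 lb/h.

3201 lb/h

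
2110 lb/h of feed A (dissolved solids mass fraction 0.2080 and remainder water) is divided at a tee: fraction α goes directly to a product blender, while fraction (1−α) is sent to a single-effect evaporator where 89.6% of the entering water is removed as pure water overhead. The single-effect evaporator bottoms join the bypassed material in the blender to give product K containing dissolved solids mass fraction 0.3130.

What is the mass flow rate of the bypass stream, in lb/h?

All 2110×0.208 = 438.88 lb/h of dissolved solids reaches K, so K = 438.88/0.313 = 1402.2 lb/h and vapour = 707.83 lb/h.
The evaporator receives (1−α)·2110 of feed at 0.792 water and removes 0.896 of that water:
0.896×0.792×(1−α)×2110 = 707.83
(1−α) = 707.83/1497.3 = 0.4727;  α = 0.5273.
Bypass flow = 0.5273×2110 = 1112.5 lb/h.

1113 lb/h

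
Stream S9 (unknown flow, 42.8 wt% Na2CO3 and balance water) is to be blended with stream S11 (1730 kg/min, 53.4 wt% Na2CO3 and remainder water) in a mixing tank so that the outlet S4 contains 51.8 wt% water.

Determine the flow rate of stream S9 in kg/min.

Let S9 be the unknown flow. Total out = 1730 + S9.
water balance: 806.18 + 0.572·S9 = 0.518·(1730 + S9)
(0.572 − 0.518)·S9 = 0.518×1730 − 806.18 = 89.96
S9 = 89.96 / 0.054 = 1665.9 kg/min

1666 kg/min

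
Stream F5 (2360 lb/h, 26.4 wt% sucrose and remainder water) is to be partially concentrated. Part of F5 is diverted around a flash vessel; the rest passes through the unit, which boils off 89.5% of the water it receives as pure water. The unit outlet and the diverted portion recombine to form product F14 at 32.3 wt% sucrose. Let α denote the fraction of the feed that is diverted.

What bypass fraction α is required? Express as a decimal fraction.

0.723

All 2360×0.264 = 623.04 lb/h of sucrose reaches F14, so F14 = 623.04/0.323 = 1928.9 lb/h and vapour = 431.08 lb/h.
The evaporator receives (1−α)·2360 of feed at 0.736 water and removes 0.895 of that water:
0.895×0.736×(1−α)×2360 = 431.08
(1−α) = 431.08/1554.6 = 0.2773;  α = 0.7227.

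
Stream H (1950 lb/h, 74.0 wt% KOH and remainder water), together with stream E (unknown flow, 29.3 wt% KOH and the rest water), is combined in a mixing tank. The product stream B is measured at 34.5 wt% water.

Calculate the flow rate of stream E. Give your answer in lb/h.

Let E be the unknown flow. Total out = 1950 + E.
water balance: 507 + 0.707·E = 0.345·(1950 + E)
(0.707 − 0.345)·E = 0.345×1950 − 507 = 165.75
E = 165.75 / 0.362 = 457.87 lb/h

457.9 lb/h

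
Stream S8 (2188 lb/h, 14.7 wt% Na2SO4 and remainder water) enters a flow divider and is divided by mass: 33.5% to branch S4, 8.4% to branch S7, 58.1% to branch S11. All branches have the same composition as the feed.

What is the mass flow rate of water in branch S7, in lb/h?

Branch S7 total = 0.084×2188 = 183.79 lb/h.
water in S7 = 0.853×183.79 = 156.77 lb/h.

156.8 lb/h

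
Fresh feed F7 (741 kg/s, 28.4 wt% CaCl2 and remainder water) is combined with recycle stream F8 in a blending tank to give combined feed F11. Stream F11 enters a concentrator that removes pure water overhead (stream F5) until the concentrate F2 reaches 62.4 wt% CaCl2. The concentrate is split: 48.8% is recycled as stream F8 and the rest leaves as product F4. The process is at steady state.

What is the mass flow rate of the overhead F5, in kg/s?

Overall CaCl2 balance (none leaves overhead): CaCl2 in fresh feed = CaCl2 in product, i.e. 741×0.284 = (1−0.488)·F2·0.624.
F2 = 210.44/(0.624×0.512) = 658.69 kg/s.
Recycle F8 = 0.488×658.69 = 321.44 kg/s.
Combined feed F11 = 741 + 321.44 = 1062.4 kg/s.
Overhead F5 = F11 − F2 = 1062.4 − 658.69 = 403.75 kg/s.

403.8 kg/s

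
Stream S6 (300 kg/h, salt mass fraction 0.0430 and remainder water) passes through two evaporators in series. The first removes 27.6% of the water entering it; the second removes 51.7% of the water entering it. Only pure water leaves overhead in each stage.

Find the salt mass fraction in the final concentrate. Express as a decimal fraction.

0.1139

water in feed = 300×0.957 = 287.1 kg/h.
After stage 1: water left = (1−0.276)×287.1 = 207.86; stream total = 220.76 kg/h.
After stage 2: water left = (1−0.517)×207.86 = 100.4; final concentrate = 113.3 kg/h.
salt fraction = 12.9/113.3 = 0.1139.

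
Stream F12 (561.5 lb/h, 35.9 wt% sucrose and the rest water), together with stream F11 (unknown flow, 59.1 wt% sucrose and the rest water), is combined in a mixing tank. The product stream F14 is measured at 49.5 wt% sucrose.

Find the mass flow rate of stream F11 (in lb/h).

Let F11 be the unknown flow. Total out = 561.5 + F11.
sucrose balance: 201.58 + 0.591·F11 = 0.495·(561.5 + F11)
(0.591 − 0.495)·F11 = 0.495×561.5 − 201.58 = 76.364
F11 = 76.364 / 0.096 = 795.46 lb/h

795.5 lb/h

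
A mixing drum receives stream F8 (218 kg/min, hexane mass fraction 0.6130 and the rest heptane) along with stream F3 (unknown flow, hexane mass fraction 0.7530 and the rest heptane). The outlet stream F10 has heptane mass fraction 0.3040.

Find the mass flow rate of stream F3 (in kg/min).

317.4 kg/min

Let F3 be the unknown flow. Total out = 218 + F3.
heptane balance: 84.366 + 0.247·F3 = 0.304·(218 + F3)
(0.247 − 0.304)·F3 = 0.304×218 − 84.366 = -18.094
F3 = -18.094 / -0.057 = 317.44 kg/min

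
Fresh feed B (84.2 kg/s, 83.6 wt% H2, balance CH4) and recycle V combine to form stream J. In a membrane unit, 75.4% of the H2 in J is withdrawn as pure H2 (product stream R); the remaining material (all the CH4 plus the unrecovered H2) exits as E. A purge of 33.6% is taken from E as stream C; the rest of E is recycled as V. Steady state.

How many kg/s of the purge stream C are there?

20.76 kg/s

CH4 enters only via B and leaves only via the purge: 84.2×0.164 = 0.336×(CH4 in E), and the membrane unit passes all CH4, so CH4 in J = CH4 in E = 41.098 kg/s.
H2 in J: m_A = 84.2×0.836 + (1−0.336)·(1−0.754)·m_A, so m_A = 70.391/0.8367 = 84.134 kg/s.
E = (1−0.754)×84.134 + 41.098 = 61.795 kg/s.
Purge C = 0.336×61.795 = 20.763 kg/s.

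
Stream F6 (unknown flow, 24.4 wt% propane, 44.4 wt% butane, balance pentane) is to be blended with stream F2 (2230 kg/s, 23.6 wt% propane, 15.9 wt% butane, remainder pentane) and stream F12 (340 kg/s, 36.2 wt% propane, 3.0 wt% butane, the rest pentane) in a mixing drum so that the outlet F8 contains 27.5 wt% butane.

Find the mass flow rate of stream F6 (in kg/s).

Let F6 be the unknown flow. Total out = 2570 + F6.
butane balance: 364.77 + 0.444·F6 = 0.275·(2570 + F6)
(0.444 − 0.275)·F6 = 0.275×2570 − 364.77 = 341.98
F6 = 341.98 / 0.169 = 2023.6 kg/s

2024 kg/s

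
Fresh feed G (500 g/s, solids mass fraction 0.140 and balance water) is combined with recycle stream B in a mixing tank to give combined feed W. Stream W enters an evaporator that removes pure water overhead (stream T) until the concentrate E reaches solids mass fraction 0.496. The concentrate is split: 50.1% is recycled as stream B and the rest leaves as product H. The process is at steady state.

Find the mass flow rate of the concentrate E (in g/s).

Overall solids balance (none leaves overhead): solids in fresh feed = solids in product, i.e. 500×0.140 = (1−0.501)·E·0.496.
E = 70/(0.496×0.499) = 282.82 g/s.

282.8 g/s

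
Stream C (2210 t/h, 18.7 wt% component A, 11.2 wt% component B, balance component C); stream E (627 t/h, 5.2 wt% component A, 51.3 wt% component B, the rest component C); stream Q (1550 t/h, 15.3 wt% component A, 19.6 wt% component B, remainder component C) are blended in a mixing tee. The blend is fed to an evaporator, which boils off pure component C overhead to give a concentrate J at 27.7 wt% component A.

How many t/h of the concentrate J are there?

component A entering = 2210×0.187 + 627×0.052 + 1550×0.153 = 683.02 t/h.
All component A reports to J, so J = 683.02/0.277 = 2465.8 t/h.

2466 t/h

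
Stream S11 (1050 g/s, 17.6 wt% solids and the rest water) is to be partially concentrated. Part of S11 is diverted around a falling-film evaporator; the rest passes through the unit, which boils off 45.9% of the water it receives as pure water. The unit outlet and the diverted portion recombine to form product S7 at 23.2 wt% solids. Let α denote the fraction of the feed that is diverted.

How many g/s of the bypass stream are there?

379.9 g/s

All 1050×0.176 = 184.8 g/s of solids reaches S7, so S7 = 184.8/0.232 = 796.55 g/s and vapour = 253.45 g/s.
The evaporator receives (1−α)·1050 of feed at 0.824 water and removes 0.459 of that water:
0.459×0.824×(1−α)×1050 = 253.45
(1−α) = 253.45/397.13 = 0.6382;  α = 0.3618.
Bypass flow = 0.3618×1050 = 379.88 g/s.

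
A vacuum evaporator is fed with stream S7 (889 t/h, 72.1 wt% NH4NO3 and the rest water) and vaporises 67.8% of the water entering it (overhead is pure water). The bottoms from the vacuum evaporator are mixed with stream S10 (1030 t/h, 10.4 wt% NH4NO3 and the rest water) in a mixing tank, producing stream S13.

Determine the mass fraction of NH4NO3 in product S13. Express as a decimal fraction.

Vapour removed = 0.678×0.279×889 = 168.17 t/h; concentrate = 720.83 t/h.
NH4NO3 reaching the mixer = 640.97 (from concentrate) + 1030×0.104 = 748.09 t/h.
Product flow = 720.83 + 1030 = 1750.8 t/h; NH4NO3 fraction = 0.427.

0.427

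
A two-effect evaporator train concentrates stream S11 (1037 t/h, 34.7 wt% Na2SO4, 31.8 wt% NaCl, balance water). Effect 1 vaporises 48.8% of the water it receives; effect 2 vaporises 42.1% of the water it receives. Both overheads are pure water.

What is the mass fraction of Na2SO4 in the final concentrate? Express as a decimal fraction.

water in feed = 1037×0.335 = 347.4 t/h.
After stage 1: water left = (1−0.488)×347.4 = 177.87; stream total = 867.47 t/h.
After stage 2: water left = (1−0.421)×177.87 = 102.98; final concentrate = 792.59 t/h.
Na2SO4 fraction = 359.84/792.59 = 0.454.

0.454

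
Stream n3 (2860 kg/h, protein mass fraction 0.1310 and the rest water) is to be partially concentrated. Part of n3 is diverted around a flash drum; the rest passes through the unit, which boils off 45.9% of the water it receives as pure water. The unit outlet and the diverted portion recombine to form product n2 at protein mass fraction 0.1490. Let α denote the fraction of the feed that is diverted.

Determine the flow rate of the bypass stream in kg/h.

All 2860×0.131 = 374.66 kg/h of protein reaches n2, so n2 = 374.66/0.149 = 2514.5 kg/h and vapour = 345.5 kg/h.
The evaporator receives (1−α)·2860 of feed at 0.869 water and removes 0.459 of that water:
0.459×0.869×(1−α)×2860 = 345.5
(1−α) = 345.5/1140.8 = 0.3029;  α = 0.6971.
Bypass flow = 0.6971×2860 = 1993.8 kg/h.

1994 kg/h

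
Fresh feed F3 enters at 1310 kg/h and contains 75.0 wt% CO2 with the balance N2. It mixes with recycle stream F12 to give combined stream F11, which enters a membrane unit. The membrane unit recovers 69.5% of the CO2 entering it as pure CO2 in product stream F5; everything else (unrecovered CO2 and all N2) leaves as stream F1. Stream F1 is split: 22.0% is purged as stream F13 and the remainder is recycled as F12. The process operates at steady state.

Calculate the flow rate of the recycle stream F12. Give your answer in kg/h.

N2 enters only via F3 and leaves only via the purge: 1310×0.250 = 0.220×(N2 in F1), and the membrane unit passes all N2, so N2 in F11 = N2 in F1 = 1488.6 kg/h.
CO2 in F11: m_A = 1310×0.750 + (1−0.220)·(1−0.695)·m_A, so m_A = 982.5/0.7621 = 1289.2 kg/h.
F1 = (1−0.695)×1289.2 + 1488.6 = 1881.8 kg/h.
Recycle F12 = (1−0.220)×1881.8 = 1467.8 kg/h.

1468 kg/h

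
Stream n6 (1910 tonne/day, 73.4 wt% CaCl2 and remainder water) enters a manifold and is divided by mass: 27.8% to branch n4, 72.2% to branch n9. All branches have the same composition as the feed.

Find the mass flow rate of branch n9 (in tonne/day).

1379 tonne/day

Branch n9 flow = 0.722×1910 = 1379 tonne/day.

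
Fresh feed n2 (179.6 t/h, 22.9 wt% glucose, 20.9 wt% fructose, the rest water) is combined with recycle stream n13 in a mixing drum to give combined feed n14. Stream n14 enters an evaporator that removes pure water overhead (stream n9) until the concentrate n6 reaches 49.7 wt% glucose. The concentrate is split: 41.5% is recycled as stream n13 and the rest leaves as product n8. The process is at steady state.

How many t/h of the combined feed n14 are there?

238.3 t/h

Overall glucose balance (none leaves overhead): glucose in fresh feed = glucose in product, i.e. 179.6×0.229 = (1−0.415)·n6·0.497.
n6 = 41.128/(0.497×0.585) = 141.46 t/h.
Recycle n13 = 0.415×141.46 = 58.705 t/h.
Combined feed n14 = 179.6 + 58.705 = 238.31 t/h.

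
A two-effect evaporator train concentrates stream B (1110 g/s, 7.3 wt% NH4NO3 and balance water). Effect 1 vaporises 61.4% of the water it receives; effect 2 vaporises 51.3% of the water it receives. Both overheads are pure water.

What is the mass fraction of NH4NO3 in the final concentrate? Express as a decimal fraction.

0.2952

water in feed = 1110×0.927 = 1029 g/s.
After stage 1: water left = (1−0.614)×1029 = 397.18; stream total = 478.21 g/s.
After stage 2: water left = (1−0.513)×397.18 = 193.43; final concentrate = 274.46 g/s.
NH4NO3 fraction = 81.03/274.46 = 0.2952.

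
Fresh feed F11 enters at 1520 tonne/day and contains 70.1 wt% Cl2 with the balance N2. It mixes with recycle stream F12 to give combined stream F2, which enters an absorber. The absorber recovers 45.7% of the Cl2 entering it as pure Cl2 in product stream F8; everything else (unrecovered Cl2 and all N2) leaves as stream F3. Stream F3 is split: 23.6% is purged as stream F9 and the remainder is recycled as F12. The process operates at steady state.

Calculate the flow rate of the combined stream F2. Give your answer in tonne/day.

N2 enters only via F11 and leaves only via the purge: 1520×0.299 = 0.236×(N2 in F3), and the absorber passes all N2, so N2 in F2 = N2 in F3 = 1925.8 tonne/day.
Cl2 in F2: m_A = 1520×0.701 + (1−0.236)·(1−0.457)·m_A, so m_A = 1065.5/0.5851 = 1820.9 tonne/day.
F2 = 1820.9 + 1925.8 = 3746.7 tonne/day.

3747 tonne/day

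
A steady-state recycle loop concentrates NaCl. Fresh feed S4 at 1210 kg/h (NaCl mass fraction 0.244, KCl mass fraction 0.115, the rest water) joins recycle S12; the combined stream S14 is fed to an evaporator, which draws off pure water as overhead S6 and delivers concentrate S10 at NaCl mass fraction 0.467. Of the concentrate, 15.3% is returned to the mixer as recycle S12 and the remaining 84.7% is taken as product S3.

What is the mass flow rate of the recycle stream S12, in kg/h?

114.2 kg/h

Overall NaCl balance (none leaves overhead): NaCl in fresh feed = NaCl in product, i.e. 1210×0.244 = (1−0.153)·S10·0.467.
S10 = 295.24/(0.467×0.847) = 746.41 kg/h.
Recycle S12 = 0.153×746.41 = 114.2 kg/h.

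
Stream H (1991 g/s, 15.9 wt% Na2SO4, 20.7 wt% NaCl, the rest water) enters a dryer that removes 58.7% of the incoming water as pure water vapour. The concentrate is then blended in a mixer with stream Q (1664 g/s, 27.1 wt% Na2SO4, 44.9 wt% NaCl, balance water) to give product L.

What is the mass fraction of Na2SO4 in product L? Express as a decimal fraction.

Vapour removed = 0.587×0.634×1991 = 740.97 g/s; concentrate = 1250 g/s.
Na2SO4 reaching the mixer = 316.57 (from concentrate) + 1664×0.271 = 767.51 g/s.
Product flow = 1250 + 1664 = 2914 g/s; Na2SO4 fraction = 0.263.

0.263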